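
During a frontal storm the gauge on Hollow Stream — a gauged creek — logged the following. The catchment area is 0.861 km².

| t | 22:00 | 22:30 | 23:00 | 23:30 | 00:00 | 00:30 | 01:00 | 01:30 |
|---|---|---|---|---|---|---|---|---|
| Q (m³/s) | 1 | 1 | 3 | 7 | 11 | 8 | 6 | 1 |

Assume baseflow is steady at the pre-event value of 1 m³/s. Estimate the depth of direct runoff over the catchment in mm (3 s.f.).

Direct runoff: 0.0, 0.0, 2.0, 6.0, 10.0, 7.0, 5.0, 0.0 m³/s; ΣQ_DR = 30.00 m³/s.
V = ΣQ_DR · Δt = 30.00 × 1800 s = 54000 m³.
Over A = 0.861 km², depth = V / A = 62.7 mm.

d ≈ 62.7 mm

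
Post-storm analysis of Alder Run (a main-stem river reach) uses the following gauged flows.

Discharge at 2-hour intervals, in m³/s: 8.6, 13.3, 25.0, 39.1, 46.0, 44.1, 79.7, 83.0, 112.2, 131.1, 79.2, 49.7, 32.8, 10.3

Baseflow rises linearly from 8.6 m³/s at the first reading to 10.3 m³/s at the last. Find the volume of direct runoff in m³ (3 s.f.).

Direct-runoff ordinates (Q − Q_b): 0.00, 4.57, 16.14, 30.11, 36.88, 34.85, 70.32, 73.48, 102.55, 121.32, 69.29, 39.66, 22.63, 0.00 m³/s.
ΣQ_DR = 621.8 m³/s.
With Δt = 2 h = 7200 s, V = ΣQ_DR · Δt = 621.8 × 7200 = 4.48 × 10^6 m³.

V ≈ 4.48 × 10^6 m³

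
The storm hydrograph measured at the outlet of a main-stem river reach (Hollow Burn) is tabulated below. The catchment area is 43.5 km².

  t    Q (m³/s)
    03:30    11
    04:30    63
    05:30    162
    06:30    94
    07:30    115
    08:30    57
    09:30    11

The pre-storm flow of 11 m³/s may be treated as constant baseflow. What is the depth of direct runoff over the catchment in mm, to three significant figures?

d ≈ 36.1 mm

Direct runoff: 0.0, 52.0, 151.0, 83.0, 104.0, 46.0, 0.0 m³/s; ΣQ_DR = 436.0 m³/s.
V = ΣQ_DR · Δt = 436.0 × 3600 s = 1.570 × 10^6 m³.
Over A = 43.5 km², depth = V / A = 36.1 mm.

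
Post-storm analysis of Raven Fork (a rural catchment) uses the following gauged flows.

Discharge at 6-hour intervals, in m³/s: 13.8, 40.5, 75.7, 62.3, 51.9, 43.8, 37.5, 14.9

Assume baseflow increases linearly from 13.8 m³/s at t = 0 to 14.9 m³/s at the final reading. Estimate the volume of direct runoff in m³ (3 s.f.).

Direct-runoff ordinates (Q − Q_b): 0.00, 26.54, 61.59, 48.03, 37.47, 29.21, 22.76, 0.00 m³/s.
ΣQ_DR = 225.6 m³/s.
With Δt = 6 h = 21600 s, V = ΣQ_DR · Δt = 225.6 × 21600 = 4.87 × 10^6 m³.

V ≈ 4.87 × 10^6 m³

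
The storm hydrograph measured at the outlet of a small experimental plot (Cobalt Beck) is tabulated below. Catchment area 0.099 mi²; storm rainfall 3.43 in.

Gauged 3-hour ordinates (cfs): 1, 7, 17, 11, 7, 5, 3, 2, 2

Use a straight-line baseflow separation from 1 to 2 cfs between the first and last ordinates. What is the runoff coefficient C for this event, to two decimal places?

ΣQ_DR = 41.50 cfs; V = ΣQ_DR·Δt = 4.482 × 10^5 ft³.
Runoff depth d = V / A = 1.949 in.
C = d / P = 1.949 / 3.43 = 0.57.

C ≈ 0.57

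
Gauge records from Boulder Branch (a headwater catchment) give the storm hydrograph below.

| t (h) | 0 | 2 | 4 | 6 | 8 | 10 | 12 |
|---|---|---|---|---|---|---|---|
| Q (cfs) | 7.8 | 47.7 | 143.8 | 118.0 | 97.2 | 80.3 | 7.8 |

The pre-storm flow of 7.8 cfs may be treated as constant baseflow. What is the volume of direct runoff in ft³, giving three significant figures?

Direct-runoff ordinates (Q − Q_b): 0.0, 39.9, 136.0, 110.2, 89.4, 72.5, 0.0 cfs.
ΣQ_DR = 448.0 cfs.
With Δt = 2 h = 7200 s, V = ΣQ_DR · Δt = 448.0 × 7200 = 3.23 × 10^6 ft³.

V ≈ 3.23 × 10^6 ft³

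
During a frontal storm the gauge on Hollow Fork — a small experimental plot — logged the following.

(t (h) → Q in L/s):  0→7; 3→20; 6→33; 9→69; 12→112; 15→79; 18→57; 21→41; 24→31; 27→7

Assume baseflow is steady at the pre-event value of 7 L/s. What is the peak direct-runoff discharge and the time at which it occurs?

Q_p = 105.0 L/s at t = 12 h

Subtracting baseflow gives direct-runoff ordinates: 0.0, 13.0, 26.0, 62.0, 105.0, 72.0, 50.0, 34.0, 24.0, 0.0 L/s.
The maximum is 105.0 L/s, occurring at the reading for t = 12 h.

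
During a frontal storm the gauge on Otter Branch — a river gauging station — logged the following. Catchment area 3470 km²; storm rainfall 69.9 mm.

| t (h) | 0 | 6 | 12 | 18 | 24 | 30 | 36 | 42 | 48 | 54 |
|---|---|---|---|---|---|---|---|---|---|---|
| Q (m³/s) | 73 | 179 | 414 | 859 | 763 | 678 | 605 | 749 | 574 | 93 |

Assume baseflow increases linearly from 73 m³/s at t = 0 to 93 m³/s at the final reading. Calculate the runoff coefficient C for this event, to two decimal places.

ΣQ_DR = 4157 m³/s; V = ΣQ_DR·Δt = 8.979 × 10^7 m³.
Runoff depth d = V / A = 25.88 mm.
C = d / P = 25.88 / 69.9 = 0.37.

C ≈ 0.37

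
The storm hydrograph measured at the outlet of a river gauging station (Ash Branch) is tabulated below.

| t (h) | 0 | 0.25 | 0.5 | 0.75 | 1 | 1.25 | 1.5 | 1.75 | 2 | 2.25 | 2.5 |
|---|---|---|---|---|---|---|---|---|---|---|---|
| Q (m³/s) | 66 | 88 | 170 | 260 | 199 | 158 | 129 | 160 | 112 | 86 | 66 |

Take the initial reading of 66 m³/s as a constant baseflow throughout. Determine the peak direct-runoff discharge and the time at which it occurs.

Q_p = 194.0 m³/s at t = 0.75 h

Subtracting baseflow gives direct-runoff ordinates: 0.0, 22.0, 104.0, 194.0, 133.0, 92.0, 63.0, 94.0, 46.0, 20.0, 0.0 m³/s.
The maximum is 194.0 m³/s, occurring at the reading for t = 0.75 h.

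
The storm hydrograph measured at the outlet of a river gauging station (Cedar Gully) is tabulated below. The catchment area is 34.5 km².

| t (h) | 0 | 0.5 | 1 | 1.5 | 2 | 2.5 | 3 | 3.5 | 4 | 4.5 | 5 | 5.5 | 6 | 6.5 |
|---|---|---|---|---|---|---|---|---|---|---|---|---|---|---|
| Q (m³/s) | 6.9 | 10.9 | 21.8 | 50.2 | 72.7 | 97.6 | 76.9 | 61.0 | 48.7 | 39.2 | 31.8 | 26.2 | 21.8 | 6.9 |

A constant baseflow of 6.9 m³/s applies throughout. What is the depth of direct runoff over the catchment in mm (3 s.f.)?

d ≈ 24.8 mm

Direct runoff: 0.0, 4.0, 14.9, 43.3, 65.8, 90.7, 70.0, 54.1, 41.8, 32.3, 24.9, 19.3, 14.9, 0.0 m³/s; ΣQ_DR = 476.0 m³/s.
V = ΣQ_DR · Δt = 476.0 × 1800 s = 8.568 × 10^5 m³.
Over A = 34.5 km², depth = V / A = 24.8 mm.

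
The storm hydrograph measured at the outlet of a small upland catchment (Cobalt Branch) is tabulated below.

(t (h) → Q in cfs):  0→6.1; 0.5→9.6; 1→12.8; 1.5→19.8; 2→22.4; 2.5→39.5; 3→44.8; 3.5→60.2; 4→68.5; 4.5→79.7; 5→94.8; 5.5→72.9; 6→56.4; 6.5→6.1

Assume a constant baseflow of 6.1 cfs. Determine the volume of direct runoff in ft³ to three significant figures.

V ≈ 9.15 × 10^5 ft³

Direct-runoff ordinates (Q − Q_b): 0.0, 3.5, 6.7, 13.7, 16.3, 33.4, 38.7, 54.1, 62.4, 73.6, 88.7, 66.8, 50.3, 0.0 cfs.
ΣQ_DR = 508.2 cfs.
With Δt = 0.5 h = 1800 s, V = ΣQ_DR · Δt = 508.2 × 1800 = 9.15 × 10^5 ft³.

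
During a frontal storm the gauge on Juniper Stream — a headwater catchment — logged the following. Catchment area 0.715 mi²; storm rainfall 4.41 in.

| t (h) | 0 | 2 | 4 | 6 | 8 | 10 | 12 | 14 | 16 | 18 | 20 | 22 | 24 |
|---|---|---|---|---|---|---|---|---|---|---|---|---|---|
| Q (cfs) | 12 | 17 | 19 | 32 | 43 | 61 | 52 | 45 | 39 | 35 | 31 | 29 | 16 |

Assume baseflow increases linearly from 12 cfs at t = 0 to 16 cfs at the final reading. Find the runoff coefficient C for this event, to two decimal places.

ΣQ_DR = 249.0 cfs; V = ΣQ_DR·Δt = 1.793 × 10^6 ft³.
Runoff depth d = V / A = 1.079 in.
C = d / P = 1.079 / 4.41 = 0.24.

C ≈ 0.24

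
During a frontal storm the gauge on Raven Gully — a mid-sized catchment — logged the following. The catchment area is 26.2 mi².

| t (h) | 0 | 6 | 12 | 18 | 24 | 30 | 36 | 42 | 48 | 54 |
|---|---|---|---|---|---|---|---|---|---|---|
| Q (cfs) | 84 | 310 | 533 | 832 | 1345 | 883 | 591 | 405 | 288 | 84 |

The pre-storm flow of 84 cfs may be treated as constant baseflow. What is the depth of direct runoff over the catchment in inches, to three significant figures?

d ≈ 1.60 in

Direct runoff: 0.0, 226.0, 449.0, 748.0, 1261.0, 799.0, 507.0, 321.0, 204.0, 0.0 cfs; ΣQ_DR = 4515 cfs.
V = ΣQ_DR · Δt = 4515 × 21600 s = 9.752 × 10^7 ft³.
Over A = 26.2 mi², depth = V / A = 1.60 in.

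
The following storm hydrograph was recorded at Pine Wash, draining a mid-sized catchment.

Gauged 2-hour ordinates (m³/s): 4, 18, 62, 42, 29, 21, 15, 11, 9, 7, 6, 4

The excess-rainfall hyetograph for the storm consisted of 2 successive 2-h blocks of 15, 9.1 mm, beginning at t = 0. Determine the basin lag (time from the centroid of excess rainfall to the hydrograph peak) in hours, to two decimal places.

Centroid of excess rainfall: t_c = Σ P_i·t̄_i / ΣP_i = 1.7552 h (block centres at 1, 3 h).
Hydrograph peak occurs at t = 4 h, so basin lag t_L = 4 − 1.7552 = 2.24 h.

t_L ≈ 2.24 h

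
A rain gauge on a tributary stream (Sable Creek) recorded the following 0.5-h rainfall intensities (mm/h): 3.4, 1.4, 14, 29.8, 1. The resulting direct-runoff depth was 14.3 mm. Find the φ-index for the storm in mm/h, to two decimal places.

Only the 2 blocks with intensity above φ contribute runoff: 14, 29.8 mm/h.
Σ(I−φ)·Δt = d  ⇒  (14+29.8 − 2φ)·0.5 = 14.3
φ = (43.80 − 14.3/0.5) / 2 = 7.60 mm/h.

φ ≈ 7.60 mm/h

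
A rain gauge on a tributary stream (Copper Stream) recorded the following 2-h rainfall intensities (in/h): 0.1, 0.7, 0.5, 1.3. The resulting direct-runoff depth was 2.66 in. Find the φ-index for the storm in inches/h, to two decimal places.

Only the 3 blocks with intensity above φ contribute runoff: 0.7, 0.5, 1.3 in/h.
Σ(I−φ)·Δt = d  ⇒  (0.7+0.5+1.3 − 3φ)·2 = 2.66
φ = (2.500 − 2.66/2) / 3 = 0.39 in/h.

φ ≈ 0.39 in/h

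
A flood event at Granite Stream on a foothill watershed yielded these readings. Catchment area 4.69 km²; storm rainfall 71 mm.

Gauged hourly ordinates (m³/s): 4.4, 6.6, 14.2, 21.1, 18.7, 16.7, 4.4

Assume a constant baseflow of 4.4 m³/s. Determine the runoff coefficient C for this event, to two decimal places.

ΣQ_DR = 55.30 m³/s; V = ΣQ_DR·Δt = 1.991 × 10^5 m³.
Runoff depth d = V / A = 42.45 mm.
C = d / P = 42.45 / 71 = 0.60.

C ≈ 0.60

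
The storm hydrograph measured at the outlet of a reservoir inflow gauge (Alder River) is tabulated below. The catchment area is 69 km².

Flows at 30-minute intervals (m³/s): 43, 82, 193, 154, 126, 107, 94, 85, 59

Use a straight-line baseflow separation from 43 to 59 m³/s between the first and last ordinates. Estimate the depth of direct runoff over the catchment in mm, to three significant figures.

Direct runoff: 0.00, 37.00, 146.00, 105.00, 75.00, 54.00, 39.00, 28.00, 0.00 m³/s; ΣQ_DR = 484.0 m³/s.
V = ΣQ_DR · Δt = 484.0 × 1800 s = 8.712 × 10^5 m³.
Over A = 69 km², depth = V / A = 12.6 mm.

d ≈ 12.6 mm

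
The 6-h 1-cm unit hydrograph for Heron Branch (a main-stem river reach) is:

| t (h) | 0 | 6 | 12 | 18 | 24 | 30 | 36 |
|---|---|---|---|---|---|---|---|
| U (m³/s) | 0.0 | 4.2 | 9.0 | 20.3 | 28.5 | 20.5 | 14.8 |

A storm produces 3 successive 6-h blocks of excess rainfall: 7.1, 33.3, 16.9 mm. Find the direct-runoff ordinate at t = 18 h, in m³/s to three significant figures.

By discrete convolution, Q_j = Σ (P_i / 10 mm) · U_{j−i}.
At t = 18 h (j=3): Q = (7.1/10)·20.3 + (33.3/10)·9.0 + (16.9/10)·4.2 = 51.5 m³/s.

Q ≈ 51.5 m³/s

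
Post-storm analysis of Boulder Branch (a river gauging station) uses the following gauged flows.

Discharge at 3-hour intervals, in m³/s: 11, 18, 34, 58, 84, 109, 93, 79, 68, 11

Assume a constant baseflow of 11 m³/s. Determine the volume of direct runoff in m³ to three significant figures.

V ≈ 4.91 × 10^6 m³

Direct-runoff ordinates (Q − Q_b): 0.0, 7.0, 23.0, 47.0, 73.0, 98.0, 82.0, 68.0, 57.0, 0.0 m³/s.
ΣQ_DR = 455.0 m³/s.
With Δt = 3 h = 10800 s, V = ΣQ_DR · Δt = 455.0 × 10800 = 4.91 × 10^6 m³.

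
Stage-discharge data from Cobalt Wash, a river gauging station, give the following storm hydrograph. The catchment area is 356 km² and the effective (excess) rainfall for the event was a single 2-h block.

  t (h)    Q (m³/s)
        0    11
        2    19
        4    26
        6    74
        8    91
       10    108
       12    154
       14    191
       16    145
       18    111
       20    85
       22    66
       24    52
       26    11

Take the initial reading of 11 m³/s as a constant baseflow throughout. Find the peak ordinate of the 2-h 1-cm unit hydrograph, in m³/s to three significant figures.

U_p ≈ 89.9 m³/s

Direct runoff: 0.0, 8.0, 15.0, 63.0, 80.0, 97.0, 143.0, 180.0, 134.0, 100.0, 74.0, 55.0, 41.0, 0.0 m³/s; ΣQ_DR = 990.0 m³/s, peak = 180.0 m³/s.
Runoff depth d = ΣQ_DR·Δt / A = 990.0 × 7200 / (356 km²) = 20.02 mm.
The 1-cm UH is the DRH scaled by (10 mm)/d, so U_p = 180.0 × 10/20.02 = 89.9 m³/s.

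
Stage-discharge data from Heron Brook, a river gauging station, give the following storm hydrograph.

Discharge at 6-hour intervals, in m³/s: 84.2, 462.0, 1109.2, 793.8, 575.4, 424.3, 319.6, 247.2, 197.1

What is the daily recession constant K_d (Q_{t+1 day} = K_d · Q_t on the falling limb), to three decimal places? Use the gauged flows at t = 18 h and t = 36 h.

Between t = 18 h and t = 36 h the flow falls from 793.8 to 319.6 m³/s over 3×6 h = 18 h.
Per-interval ratio K = (319.6/793.8)^(1/3) = 0.7384; K_d = K^(24/6) = 0.297.

K_d ≈ 0.297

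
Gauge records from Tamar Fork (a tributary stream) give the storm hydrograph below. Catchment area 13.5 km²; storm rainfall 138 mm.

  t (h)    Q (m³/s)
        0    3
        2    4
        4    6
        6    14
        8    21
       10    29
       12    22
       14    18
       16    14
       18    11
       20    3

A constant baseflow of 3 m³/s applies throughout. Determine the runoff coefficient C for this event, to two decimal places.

ΣQ_DR = 112.0 m³/s; V = ΣQ_DR·Δt = 8.064 × 10^5 m³.
Runoff depth d = V / A = 59.73 mm.
C = d / P = 59.73 / 138 = 0.43.

C ≈ 0.43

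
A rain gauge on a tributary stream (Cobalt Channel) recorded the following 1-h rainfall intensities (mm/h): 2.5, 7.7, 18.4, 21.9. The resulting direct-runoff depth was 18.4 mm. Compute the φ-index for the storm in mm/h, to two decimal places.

Only the 2 blocks with intensity above φ contribute runoff: 18.4, 21.9 mm/h.
Σ(I−φ)·Δt = d  ⇒  (18.4+21.9 − 2φ)·1 = 18.4
φ = (40.30 − 18.4/1) / 2 = 10.95 mm/h.

φ ≈ 10.95 mm/h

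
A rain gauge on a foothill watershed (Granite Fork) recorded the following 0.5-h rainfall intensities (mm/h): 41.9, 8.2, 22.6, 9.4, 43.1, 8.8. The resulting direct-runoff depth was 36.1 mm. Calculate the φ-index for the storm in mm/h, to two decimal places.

φ ≈ 11.80 mm/h

Only the 3 blocks with intensity above φ contribute runoff: 41.9, 22.6, 43.1 mm/h.
Σ(I−φ)·Δt = d  ⇒  (41.9+22.6+43.1 − 3φ)·0.5 = 36.1
φ = (107.6 − 36.1/0.5) / 3 = 11.80 mm/h.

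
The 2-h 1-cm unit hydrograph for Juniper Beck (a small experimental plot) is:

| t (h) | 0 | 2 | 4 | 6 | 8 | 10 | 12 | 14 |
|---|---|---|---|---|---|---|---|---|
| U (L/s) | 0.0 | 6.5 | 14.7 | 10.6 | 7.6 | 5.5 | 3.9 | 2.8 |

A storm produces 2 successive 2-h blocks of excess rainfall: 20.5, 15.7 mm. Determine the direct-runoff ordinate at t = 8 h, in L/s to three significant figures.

By discrete convolution, Q_j = Σ (P_i / 10 mm) · U_{j−i}.
At t = 8 h (j=4): Q = (20.5/10)·7.6 + (15.7/10)·10.6 = 32.2 L/s.

Q ≈ 32.2 L/s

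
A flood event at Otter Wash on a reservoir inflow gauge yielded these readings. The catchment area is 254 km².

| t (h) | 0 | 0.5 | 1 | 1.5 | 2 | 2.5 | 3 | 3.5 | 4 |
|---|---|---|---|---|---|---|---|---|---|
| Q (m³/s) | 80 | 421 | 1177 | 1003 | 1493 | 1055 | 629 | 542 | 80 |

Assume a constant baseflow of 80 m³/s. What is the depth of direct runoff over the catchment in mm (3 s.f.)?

d ≈ 40.8 mm

Direct runoff: 0.0, 341.0, 1097.0, 923.0, 1413.0, 975.0, 549.0, 462.0, 0.0 m³/s; ΣQ_DR = 5760 m³/s.
V = ΣQ_DR · Δt = 5760 × 1800 s = 1.037 × 10^7 m³.
Over A = 254 km², depth = V / A = 40.8 mm.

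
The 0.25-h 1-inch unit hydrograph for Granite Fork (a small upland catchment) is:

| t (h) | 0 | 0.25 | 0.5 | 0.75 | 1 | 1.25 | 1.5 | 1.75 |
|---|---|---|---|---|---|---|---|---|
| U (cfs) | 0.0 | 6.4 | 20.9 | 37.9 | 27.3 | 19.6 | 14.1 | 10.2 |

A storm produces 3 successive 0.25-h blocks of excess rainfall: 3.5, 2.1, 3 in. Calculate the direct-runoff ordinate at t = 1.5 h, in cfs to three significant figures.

Q ≈ 172 cfs

By discrete convolution, Q_j = Σ (P_i / 1 in) · U_{j−i}.
At t = 1.5 h (j=6): Q = (3.5/1)·14.1 + (2.1/1)·19.6 + (3/1)·27.3 = 172 cfs.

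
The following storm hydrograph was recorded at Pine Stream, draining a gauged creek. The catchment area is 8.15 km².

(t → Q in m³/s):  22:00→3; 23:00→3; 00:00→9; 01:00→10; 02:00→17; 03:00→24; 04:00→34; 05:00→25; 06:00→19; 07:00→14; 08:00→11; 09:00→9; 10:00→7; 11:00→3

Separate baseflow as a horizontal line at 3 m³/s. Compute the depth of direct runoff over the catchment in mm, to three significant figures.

d ≈ 64.5 mm

Direct runoff: 0.0, 0.0, 6.0, 7.0, 14.0, 21.0, 31.0, 22.0, 16.0, 11.0, 8.0, 6.0, 4.0, 0.0 m³/s; ΣQ_DR = 146.0 m³/s.
V = ΣQ_DR · Δt = 146.0 × 3600 s = 5.256 × 10^5 m³.
Over A = 8.15 km², depth = V / A = 64.5 mm.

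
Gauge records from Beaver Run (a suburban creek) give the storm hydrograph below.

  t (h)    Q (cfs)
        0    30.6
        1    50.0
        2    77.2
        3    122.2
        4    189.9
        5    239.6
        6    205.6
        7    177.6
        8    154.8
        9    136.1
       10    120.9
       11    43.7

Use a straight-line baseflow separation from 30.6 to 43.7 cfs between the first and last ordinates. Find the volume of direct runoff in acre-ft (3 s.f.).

V ≈ 91.1 acre-ft

Direct-runoff ordinates (Q − Q_b): 0.00, 18.21, 44.22, 88.03, 154.54, 203.05, 167.85, 138.66, 114.67, 94.78, 78.39, 0.00 cfs.
ΣQ_DR = 1102 cfs.
With Δt = 1 h = 3600 s, V = ΣQ_DR · Δt = 1102 × 3600 = 3.97 × 10^6 ft³ = 91.1 acre-ft.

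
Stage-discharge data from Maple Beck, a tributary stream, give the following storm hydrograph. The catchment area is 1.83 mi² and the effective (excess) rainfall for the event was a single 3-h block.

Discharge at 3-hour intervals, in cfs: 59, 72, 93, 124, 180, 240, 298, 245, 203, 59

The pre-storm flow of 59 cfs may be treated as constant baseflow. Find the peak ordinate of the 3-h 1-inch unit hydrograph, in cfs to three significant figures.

Direct runoff: 0.0, 13.0, 34.0, 65.0, 121.0, 181.0, 239.0, 186.0, 144.0, 0.0 cfs; ΣQ_DR = 983.0 cfs, peak = 239.0 cfs.
Runoff depth d = ΣQ_DR·Δt / A = 983.0 × 10800 / (1.83 mi²) = 2.497 in.
The 1-inch UH is the DRH scaled by (1 in)/d, so U_p = 239.0 × 1/2.497 = 95.7 cfs.

U_p ≈ 95.7 cfs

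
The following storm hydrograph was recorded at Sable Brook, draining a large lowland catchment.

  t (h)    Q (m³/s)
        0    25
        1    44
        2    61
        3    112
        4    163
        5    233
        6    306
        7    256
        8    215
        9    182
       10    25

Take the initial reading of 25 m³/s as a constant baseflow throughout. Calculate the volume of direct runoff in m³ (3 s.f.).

V ≈ 4.85 × 10^6 m³

Direct-runoff ordinates (Q − Q_b): 0.0, 19.0, 36.0, 87.0, 138.0, 208.0, 281.0, 231.0, 190.0, 157.0, 0.0 m³/s.
ΣQ_DR = 1347 m³/s.
With Δt = 1 h = 3600 s, V = ΣQ_DR · Δt = 1347 × 3600 = 4.85 × 10^6 m³.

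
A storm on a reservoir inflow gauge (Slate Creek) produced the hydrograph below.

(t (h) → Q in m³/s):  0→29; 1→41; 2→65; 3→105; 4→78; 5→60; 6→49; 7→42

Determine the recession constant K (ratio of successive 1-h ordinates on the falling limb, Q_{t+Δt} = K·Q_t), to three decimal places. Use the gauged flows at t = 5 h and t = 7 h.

Using the recession-limb readings at t = 5 h and t = 7 h: Q falls from 60 to 42 m³/s over 2 intervals.
K = (Q₂/Q₁)^(1/2) = (42/60)^(1/2) = 0.837.

K ≈ 0.837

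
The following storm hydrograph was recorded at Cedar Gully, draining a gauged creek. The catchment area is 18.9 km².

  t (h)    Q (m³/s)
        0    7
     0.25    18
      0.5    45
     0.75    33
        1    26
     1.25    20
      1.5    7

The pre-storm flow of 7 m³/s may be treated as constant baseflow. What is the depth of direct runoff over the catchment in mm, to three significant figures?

d ≈ 5.10 mm

Direct runoff: 0.0, 11.0, 38.0, 26.0, 19.0, 13.0, 0.0 m³/s; ΣQ_DR = 107.0 m³/s.
V = ΣQ_DR · Δt = 107.0 × 900 s = 96300 m³.
Over A = 18.9 km², depth = V / A = 5.10 mm.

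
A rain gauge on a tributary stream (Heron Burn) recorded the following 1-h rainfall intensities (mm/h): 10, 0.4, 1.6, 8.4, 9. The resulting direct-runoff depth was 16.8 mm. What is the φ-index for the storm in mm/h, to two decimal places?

Only the 3 blocks with intensity above φ contribute runoff: 10, 8.4, 9 mm/h.
Σ(I−φ)·Δt = d  ⇒  (10+8.4+9 − 3φ)·1 = 16.8
φ = (27.40 − 16.8/1) / 3 = 3.53 mm/h.

φ ≈ 3.53 mm/h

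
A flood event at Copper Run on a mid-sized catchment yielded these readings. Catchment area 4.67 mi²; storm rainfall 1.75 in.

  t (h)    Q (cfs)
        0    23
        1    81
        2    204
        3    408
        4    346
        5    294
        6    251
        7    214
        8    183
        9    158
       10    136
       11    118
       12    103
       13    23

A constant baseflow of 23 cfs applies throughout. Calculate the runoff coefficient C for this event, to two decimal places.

ΣQ_DR = 2220 cfs; V = ΣQ_DR·Δt = 7.992 × 10^6 ft³.
Runoff depth d = V / A = 0.7366 in.
C = d / P = 0.7366 / 1.75 = 0.42.

C ≈ 0.42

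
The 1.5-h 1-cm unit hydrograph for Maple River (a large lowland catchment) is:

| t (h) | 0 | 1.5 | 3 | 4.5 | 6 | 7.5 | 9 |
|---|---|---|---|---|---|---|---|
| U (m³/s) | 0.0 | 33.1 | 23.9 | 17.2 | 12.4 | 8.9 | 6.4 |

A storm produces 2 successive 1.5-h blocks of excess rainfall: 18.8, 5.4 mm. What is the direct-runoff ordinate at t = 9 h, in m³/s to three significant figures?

Q ≈ 16.8 m³/s

By discrete convolution, Q_j = Σ (P_i / 10 mm) · U_{j−i}.
At t = 9 h (j=6): Q = (18.8/10)·6.4 + (5.4/10)·8.9 = 16.8 m³/s.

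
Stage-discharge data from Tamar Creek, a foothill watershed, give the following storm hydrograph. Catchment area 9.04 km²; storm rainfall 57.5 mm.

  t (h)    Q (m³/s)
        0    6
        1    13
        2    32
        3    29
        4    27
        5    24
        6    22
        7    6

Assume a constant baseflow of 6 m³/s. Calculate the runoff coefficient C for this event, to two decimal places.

ΣQ_DR = 111.0 m³/s; V = ΣQ_DR·Δt = 3.996 × 10^5 m³.
Runoff depth d = V / A = 44.20 mm.
C = d / P = 44.20 / 57.5 = 0.77.

C ≈ 0.77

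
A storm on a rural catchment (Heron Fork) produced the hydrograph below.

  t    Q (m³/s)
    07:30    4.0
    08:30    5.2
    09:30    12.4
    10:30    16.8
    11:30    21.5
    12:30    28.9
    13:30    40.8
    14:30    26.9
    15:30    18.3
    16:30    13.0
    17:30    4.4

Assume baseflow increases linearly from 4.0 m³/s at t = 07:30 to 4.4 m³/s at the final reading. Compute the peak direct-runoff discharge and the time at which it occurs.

Subtracting baseflow gives direct-runoff ordinates: 0.00, 1.16, 8.32, 12.68, 17.34, 24.70, 36.56, 22.62, 13.98, 8.64, 0.00 m³/s.
The maximum is 36.56 m³/s, occurring at the reading for t = 13:30.

Q_p = 36.56 m³/s at t = 13:30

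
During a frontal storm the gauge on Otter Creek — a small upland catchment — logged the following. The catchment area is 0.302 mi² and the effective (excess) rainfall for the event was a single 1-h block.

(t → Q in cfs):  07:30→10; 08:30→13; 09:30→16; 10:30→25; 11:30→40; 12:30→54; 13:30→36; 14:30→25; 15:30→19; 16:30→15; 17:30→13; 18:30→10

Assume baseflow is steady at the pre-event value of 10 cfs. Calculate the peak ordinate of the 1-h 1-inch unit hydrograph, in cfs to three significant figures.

Direct runoff: 0.0, 3.0, 6.0, 15.0, 30.0, 44.0, 26.0, 15.0, 9.0, 5.0, 3.0, 0.0 cfs; ΣQ_DR = 156.0 cfs, peak = 44.0 cfs.
Runoff depth d = ΣQ_DR·Δt / A = 156.0 × 3600 / (0.302 mi²) = 0.8004 in.
The 1-inch UH is the DRH scaled by (1 in)/d, so U_p = 44.0 × 1/0.8004 = 55.0 cfs.

U_p ≈ 55.0 cfs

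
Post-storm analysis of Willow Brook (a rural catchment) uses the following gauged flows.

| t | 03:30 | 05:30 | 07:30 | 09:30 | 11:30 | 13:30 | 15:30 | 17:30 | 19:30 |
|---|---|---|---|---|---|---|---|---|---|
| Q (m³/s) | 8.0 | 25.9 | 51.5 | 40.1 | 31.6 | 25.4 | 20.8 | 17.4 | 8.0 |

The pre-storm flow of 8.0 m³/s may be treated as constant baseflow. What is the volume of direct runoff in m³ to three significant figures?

V ≈ 1.13 × 10^6 m³

Direct-runoff ordinates (Q − Q_b): 0.0, 17.9, 43.5, 32.1, 23.6, 17.4, 12.8, 9.4, 0.0 m³/s.
ΣQ_DR = 156.7 m³/s.
With Δt = 2 h = 7200 s, V = ΣQ_DR · Δt = 156.7 × 7200 = 1.13 × 10^6 m³.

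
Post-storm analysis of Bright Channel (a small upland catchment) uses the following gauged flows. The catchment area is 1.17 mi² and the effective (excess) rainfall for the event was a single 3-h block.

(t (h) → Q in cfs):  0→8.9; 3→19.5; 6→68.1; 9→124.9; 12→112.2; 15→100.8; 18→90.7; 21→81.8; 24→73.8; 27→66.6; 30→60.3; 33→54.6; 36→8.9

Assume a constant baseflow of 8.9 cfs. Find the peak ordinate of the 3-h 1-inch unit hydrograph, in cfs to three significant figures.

U_p ≈ 38.6 cfs

Direct runoff: 0.0, 10.6, 59.2, 116.0, 103.3, 91.9, 81.8, 72.9, 64.9, 57.7, 51.4, 45.7, 0.0 cfs; ΣQ_DR = 755.4 cfs, peak = 116.0 cfs.
Runoff depth d = ΣQ_DR·Δt / A = 755.4 × 10800 / (1.17 mi²) = 3.001 in.
The 1-inch UH is the DRH scaled by (1 in)/d, so U_p = 116.0 × 1/3.001 = 38.6 cfs.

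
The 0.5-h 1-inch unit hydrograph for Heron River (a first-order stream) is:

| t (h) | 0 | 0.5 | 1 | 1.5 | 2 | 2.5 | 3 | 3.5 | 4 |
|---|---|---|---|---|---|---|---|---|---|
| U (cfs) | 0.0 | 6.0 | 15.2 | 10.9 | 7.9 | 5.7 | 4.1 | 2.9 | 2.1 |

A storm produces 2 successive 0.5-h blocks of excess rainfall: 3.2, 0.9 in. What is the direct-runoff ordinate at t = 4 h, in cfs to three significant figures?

Q ≈ 9.33 cfs

By discrete convolution, Q_j = Σ (P_i / 1 in) · U_{j−i}.
At t = 4 h (j=8): Q = (3.2/1)·2.1 + (0.9/1)·2.9 = 9.33 cfs.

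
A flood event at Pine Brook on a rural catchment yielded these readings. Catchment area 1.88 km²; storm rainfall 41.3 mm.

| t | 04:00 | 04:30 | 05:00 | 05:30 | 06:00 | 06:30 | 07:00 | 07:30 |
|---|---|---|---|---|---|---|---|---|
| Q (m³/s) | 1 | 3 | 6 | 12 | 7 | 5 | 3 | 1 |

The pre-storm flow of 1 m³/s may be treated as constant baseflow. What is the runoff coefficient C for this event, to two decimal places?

C ≈ 0.70

ΣQ_DR = 30.00 m³/s; V = ΣQ_DR·Δt = 54000 m³.
Runoff depth d = V / A = 28.72 mm.
C = d / P = 28.72 / 41.3 = 0.70.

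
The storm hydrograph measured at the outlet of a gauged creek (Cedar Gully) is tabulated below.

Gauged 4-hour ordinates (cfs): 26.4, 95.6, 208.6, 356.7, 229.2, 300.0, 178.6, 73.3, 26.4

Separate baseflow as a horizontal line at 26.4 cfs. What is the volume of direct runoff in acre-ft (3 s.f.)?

V ≈ 416 acre-ft

Direct-runoff ordinates (Q − Q_b): 0.0, 69.2, 182.2, 330.3, 202.8, 273.6, 152.2, 46.9, 0.0 cfs.
ΣQ_DR = 1257 cfs.
With Δt = 4 h = 14400 s, V = ΣQ_DR · Δt = 1257 × 14400 = 1.81 × 10^7 ft³ = 416 acre-ft.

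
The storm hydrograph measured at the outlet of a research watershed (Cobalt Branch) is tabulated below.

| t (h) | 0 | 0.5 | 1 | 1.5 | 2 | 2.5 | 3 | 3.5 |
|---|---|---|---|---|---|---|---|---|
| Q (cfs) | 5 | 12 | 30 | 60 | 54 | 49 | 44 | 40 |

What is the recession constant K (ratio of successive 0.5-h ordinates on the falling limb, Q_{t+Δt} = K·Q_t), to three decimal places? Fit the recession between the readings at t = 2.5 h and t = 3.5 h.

Using the recession-limb readings at t = 2.5 h and t = 3.5 h: Q falls from 49 to 40 cfs over 2 intervals.
K = (Q₂/Q₁)^(1/2) = (40/49)^(1/2) = 0.904.

K ≈ 0.904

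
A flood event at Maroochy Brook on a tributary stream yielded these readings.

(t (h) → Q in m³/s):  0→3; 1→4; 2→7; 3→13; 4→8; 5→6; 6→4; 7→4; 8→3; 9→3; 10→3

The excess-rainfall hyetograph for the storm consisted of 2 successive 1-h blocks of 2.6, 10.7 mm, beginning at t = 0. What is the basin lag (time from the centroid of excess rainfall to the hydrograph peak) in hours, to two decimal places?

Centroid of excess rainfall: t_c = Σ P_i·t̄_i / ΣP_i = 1.3045 h (block centres at 0.5, 1.5 h).
Hydrograph peak occurs at t = 3 h, so basin lag t_L = 3 − 1.3045 = 1.70 h.

t_L ≈ 1.70 h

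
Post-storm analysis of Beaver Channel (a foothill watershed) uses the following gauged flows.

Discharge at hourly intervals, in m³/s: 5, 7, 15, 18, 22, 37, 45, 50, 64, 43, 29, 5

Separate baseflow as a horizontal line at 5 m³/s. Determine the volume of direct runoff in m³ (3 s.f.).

Direct-runoff ordinates (Q − Q_b): 0.0, 2.0, 10.0, 13.0, 17.0, 32.0, 40.0, 45.0, 59.0, 38.0, 24.0, 0.0 m³/s.
ΣQ_DR = 280.0 m³/s.
With Δt = 1 h = 3600 s, V = ΣQ_DR · Δt = 280.0 × 3600 = 1.01 × 10^6 m³.

V ≈ 1.01 × 10^6 m³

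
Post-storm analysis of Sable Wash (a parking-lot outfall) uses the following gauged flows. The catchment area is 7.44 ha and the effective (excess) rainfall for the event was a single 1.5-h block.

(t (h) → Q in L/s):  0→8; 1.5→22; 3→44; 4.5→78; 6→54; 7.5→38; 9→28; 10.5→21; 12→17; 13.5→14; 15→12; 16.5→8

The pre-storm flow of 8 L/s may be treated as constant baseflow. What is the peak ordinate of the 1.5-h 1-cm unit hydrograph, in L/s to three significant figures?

Direct runoff: 0.0, 14.0, 36.0, 70.0, 46.0, 30.0, 20.0, 13.0, 9.0, 6.0, 4.0, 0.0 L/s; ΣQ_DR = 248.0 L/s, peak = 70.0 L/s.
Runoff depth d = ΣQ_DR·Δt / A = 248.0 × 5400 / (7.44 ha) = 18.00 mm.
The 1-cm UH is the DRH scaled by (10 mm)/d, so U_p = 70.0 × 10/18.00 = 38.9 L/s.

U_p ≈ 38.9 L/s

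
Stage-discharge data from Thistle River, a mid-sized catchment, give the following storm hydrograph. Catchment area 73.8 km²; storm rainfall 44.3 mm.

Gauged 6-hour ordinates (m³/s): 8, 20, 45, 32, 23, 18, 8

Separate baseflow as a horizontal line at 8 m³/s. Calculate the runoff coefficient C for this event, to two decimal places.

C ≈ 0.65

ΣQ_DR = 98.00 m³/s; V = ΣQ_DR·Δt = 2.117 × 10^6 m³.
Runoff depth d = V / A = 28.68 mm.
C = d / P = 28.68 / 44.3 = 0.65.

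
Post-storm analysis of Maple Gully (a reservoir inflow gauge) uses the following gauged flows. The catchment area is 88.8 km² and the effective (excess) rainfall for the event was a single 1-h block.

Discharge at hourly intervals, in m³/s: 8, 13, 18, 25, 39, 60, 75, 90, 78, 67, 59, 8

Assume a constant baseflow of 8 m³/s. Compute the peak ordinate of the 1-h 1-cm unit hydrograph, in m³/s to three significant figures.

U_p ≈ 45.6 m³/s

Direct runoff: 0.0, 5.0, 10.0, 17.0, 31.0, 52.0, 67.0, 82.0, 70.0, 59.0, 51.0, 0.0 m³/s; ΣQ_DR = 444.0 m³/s, peak = 82.0 m³/s.
Runoff depth d = ΣQ_DR·Δt / A = 444.0 × 3600 / (88.8 km²) = 18.00 mm.
The 1-cm UH is the DRH scaled by (10 mm)/d, so U_p = 82.0 × 10/18.00 = 45.6 m³/s.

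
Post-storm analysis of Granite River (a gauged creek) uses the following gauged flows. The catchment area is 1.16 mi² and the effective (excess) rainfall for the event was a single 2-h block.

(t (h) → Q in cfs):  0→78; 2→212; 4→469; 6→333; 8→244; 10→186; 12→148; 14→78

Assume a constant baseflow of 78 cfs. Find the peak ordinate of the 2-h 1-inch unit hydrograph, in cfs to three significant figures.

U_p ≈ 130 cfs

Direct runoff: 0.0, 134.0, 391.0, 255.0, 166.0, 108.0, 70.0, 0.0 cfs; ΣQ_DR = 1124 cfs, peak = 391.0 cfs.
Runoff depth d = ΣQ_DR·Δt / A = 1124 × 7200 / (1.16 mi²) = 3.003 in.
The 1-inch UH is the DRH scaled by (1 in)/d, so U_p = 391.0 × 1/3.003 = 130 cfs.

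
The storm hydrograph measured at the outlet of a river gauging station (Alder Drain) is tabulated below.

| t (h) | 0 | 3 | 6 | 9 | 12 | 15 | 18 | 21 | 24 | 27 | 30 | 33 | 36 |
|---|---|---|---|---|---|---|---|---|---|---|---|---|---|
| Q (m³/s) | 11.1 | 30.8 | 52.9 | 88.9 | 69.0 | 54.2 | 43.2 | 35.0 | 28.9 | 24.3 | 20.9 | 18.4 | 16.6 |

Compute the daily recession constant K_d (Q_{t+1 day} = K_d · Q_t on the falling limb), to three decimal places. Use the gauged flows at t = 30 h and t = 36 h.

K_d ≈ 0.398

Between t = 30 h and t = 36 h the flow falls from 20.9 to 16.6 m³/s over 2×3 h = 6 h.
Per-interval ratio K = (16.6/20.9)^(1/2) = 0.8912; K_d = K^(24/3) = 0.398.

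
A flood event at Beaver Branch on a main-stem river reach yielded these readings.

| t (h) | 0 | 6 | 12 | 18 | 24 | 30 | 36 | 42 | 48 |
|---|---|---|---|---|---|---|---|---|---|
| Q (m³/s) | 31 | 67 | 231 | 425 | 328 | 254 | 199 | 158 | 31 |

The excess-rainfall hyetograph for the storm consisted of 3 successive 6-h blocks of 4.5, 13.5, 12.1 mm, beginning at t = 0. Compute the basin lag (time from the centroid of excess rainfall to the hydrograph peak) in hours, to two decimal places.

Centroid of excess rainfall: t_c = Σ P_i·t̄_i / ΣP_i = 10.5150 h (block centres at 3, 9, 15 h).
Hydrograph peak occurs at t = 18 h, so basin lag t_L = 18 − 10.5150 = 7.49 h.

t_L ≈ 7.49 h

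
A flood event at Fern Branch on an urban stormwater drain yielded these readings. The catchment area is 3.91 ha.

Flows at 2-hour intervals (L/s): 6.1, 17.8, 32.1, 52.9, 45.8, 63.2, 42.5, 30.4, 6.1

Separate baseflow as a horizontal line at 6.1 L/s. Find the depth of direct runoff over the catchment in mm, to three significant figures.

Direct runoff: 0.0, 11.7, 26.0, 46.8, 39.7, 57.1, 36.4, 24.3, 0.0 L/s; ΣQ_DR = 242.0 L/s.
V = ΣQ_DR · Δt = 242.0 × 7200 s = 1.742 × 10^6 L.
Over A = 3.91 ha, depth = V / A = 44.6 mm.

d ≈ 44.6 mm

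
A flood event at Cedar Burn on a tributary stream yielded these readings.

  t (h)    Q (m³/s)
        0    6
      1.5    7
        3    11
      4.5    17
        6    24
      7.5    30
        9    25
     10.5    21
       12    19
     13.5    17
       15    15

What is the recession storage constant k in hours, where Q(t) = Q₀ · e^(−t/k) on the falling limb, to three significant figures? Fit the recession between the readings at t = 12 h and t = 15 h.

On the falling limb, Q drops from 19 to 15 m³/s between t = 12 h and t = 15 h (Δt = 3 h).
k = −Δt / ln(Q₂/Q₁) = −3 / ln(15/19) = 12.7 h.

k ≈ 12.7 h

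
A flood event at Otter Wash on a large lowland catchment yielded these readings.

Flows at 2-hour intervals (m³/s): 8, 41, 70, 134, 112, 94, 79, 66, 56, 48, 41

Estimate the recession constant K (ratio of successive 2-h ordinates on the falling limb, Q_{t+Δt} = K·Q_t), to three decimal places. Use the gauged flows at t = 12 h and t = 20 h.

Using the recession-limb readings at t = 12 h and t = 20 h: Q falls from 79 to 41 m³/s over 4 intervals.
K = (Q₂/Q₁)^(1/4) = (41/79)^(1/4) = 0.849.

K ≈ 0.849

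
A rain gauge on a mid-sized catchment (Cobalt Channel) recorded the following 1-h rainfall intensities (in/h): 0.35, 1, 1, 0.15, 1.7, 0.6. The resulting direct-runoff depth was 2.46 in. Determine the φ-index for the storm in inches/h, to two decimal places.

φ ≈ 0.46 in/h

Only the 4 blocks with intensity above φ contribute runoff: 1, 1, 1.7, 0.6 in/h.
Σ(I−φ)·Δt = d  ⇒  (1+1+1.7+0.6 − 4φ)·1 = 2.46
φ = (4.300 − 2.46/1) / 4 = 0.46 in/h.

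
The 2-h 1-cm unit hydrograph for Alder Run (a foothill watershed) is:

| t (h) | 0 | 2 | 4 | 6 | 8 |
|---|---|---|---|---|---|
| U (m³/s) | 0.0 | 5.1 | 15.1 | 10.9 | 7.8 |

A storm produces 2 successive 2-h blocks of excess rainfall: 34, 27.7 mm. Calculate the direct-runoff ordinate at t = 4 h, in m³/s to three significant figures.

Q ≈ 65.5 m³/s

By discrete convolution, Q_j = Σ (P_i / 10 mm) · U_{j−i}.
At t = 4 h (j=2): Q = (34/10)·15.1 + (27.7/10)·5.1 = 65.5 m³/s.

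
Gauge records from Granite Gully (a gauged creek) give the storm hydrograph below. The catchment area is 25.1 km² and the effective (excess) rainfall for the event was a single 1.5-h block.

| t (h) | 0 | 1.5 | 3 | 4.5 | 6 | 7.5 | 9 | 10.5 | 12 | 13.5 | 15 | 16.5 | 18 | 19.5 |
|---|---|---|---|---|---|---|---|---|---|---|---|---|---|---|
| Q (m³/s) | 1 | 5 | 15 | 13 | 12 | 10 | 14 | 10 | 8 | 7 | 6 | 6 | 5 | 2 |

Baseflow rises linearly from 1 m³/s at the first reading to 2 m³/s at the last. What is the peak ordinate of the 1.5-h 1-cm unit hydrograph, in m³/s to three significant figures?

Direct runoff: 0.00, 3.92, 13.85, 11.77, 10.69, 8.62, 12.54, 8.46, 6.38, 5.31, 4.23, 4.15, 3.08, 0.00 m³/s; ΣQ_DR = 93.00 m³/s, peak = 13.85 m³/s.
Runoff depth d = ΣQ_DR·Δt / A = 93.00 × 5400 / (25.1 km²) = 20.01 mm.
The 1-cm UH is the DRH scaled by (10 mm)/d, so U_p = 13.85 × 10/20.01 = 6.92 m³/s.

U_p ≈ 6.92 m³/s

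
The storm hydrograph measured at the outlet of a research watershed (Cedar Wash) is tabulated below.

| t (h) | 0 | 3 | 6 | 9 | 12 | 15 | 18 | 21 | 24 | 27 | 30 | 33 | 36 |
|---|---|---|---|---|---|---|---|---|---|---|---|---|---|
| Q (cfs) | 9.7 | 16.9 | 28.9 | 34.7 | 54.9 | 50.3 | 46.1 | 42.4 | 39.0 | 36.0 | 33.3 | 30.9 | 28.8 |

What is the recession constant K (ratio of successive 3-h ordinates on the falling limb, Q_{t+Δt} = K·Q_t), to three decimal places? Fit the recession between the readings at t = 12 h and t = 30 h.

K ≈ 0.920

Using the recession-limb readings at t = 12 h and t = 30 h: Q falls from 54.9 to 33.3 cfs over 6 intervals.
K = (Q₂/Q₁)^(1/6) = (33.3/54.9)^(1/6) = 0.920.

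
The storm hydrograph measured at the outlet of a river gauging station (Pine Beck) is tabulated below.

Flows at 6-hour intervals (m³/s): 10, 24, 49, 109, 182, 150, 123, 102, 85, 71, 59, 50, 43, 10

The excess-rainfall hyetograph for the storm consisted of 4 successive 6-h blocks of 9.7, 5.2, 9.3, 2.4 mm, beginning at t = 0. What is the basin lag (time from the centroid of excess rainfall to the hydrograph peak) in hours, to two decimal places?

t_L ≈ 14.01 h

Centroid of excess rainfall: t_c = Σ P_i·t̄_i / ΣP_i = 9.9925 h (block centres at 3, 9, 15, 21 h).
Hydrograph peak occurs at t = 24 h, so basin lag t_L = 24 − 9.9925 = 14.01 h.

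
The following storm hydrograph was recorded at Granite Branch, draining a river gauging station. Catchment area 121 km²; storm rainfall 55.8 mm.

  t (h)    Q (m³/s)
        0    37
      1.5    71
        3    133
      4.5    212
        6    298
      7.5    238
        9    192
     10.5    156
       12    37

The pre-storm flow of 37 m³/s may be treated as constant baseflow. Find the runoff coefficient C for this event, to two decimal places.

ΣQ_DR = 1041 m³/s; V = ΣQ_DR·Δt = 5.621 × 10^6 m³.
Runoff depth d = V / A = 46.46 mm.
C = d / P = 46.46 / 55.8 = 0.83.

C ≈ 0.83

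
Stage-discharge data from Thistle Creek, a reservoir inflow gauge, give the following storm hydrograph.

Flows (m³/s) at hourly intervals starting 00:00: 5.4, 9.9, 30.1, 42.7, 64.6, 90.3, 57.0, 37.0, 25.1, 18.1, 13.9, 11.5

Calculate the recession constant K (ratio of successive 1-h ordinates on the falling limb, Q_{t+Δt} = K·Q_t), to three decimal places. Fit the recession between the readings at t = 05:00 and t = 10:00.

Using the recession-limb readings at t = 05:00 and t = 10:00: Q falls from 90.3 to 13.9 m³/s over 5 intervals.
K = (Q₂/Q₁)^(1/5) = (13.9/90.3)^(1/5) = 0.688.

K ≈ 0.688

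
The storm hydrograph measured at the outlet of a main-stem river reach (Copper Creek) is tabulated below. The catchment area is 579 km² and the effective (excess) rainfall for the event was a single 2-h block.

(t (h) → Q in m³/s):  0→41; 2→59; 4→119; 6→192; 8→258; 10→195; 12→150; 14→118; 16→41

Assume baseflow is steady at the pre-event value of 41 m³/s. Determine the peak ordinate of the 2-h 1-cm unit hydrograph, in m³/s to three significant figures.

Direct runoff: 0.0, 18.0, 78.0, 151.0, 217.0, 154.0, 109.0, 77.0, 0.0 m³/s; ΣQ_DR = 804.0 m³/s, peak = 217.0 m³/s.
Runoff depth d = ΣQ_DR·Δt / A = 804.0 × 7200 / (579 km²) = 9.998 mm.
The 1-cm UH is the DRH scaled by (10 mm)/d, so U_p = 217.0 × 10/9.998 = 217 m³/s.

U_p ≈ 217 m³/s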